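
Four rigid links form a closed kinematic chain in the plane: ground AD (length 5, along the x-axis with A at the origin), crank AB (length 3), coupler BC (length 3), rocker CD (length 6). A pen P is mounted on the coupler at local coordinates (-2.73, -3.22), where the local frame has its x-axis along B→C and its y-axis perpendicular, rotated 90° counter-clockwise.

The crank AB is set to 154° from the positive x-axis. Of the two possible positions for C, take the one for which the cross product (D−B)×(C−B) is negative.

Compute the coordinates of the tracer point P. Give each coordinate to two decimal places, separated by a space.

-6.91 1.57

A=(0,0), D=(5.00,0)
B = A + 3.00·(cos154°, sin154°) = (-2.6964, 1.3151)
|BD| = 7.8079
circle(B,3.00) ∩ circle(D,6.00): a=2.1750, h=2.0663
  candidates: C₊=(-0.2045,2.9856) cross=16.133; C₋=(-0.9005,-1.0880) cross=-16.133
  mode - wants cross < 0 → take C=(-0.9005,-1.0880) (cross=-16.133)
ex = (C−B)/|BC| = (0.5986,-0.8010); ey = (0.8010,0.5986)
P = B + -2.73·ex + -3.22·ey = (-6.9099,1.5744)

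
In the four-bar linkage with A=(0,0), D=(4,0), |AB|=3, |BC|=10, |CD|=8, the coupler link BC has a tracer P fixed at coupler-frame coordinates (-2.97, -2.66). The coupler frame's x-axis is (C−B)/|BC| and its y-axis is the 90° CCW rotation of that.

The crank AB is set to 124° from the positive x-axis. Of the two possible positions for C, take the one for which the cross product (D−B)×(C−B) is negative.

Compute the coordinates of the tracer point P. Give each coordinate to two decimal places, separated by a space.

A=(0,0), D=(4.00,0)
B = A + 3.00·(cos124°, sin124°) = (-1.6776, 2.4871)
|BD| = 6.1984
circle(B,10.00) ∩ circle(D,8.00): a=6.0032, h=7.9976
  candidates: C₊=(7.0302,7.4039) cross=49.573; C₋=(0.6121,-7.2472) cross=-49.573
  mode - wants cross < 0 → take C=(0.6121,-7.2472) (cross=-49.573)
ex = (C−B)/|BC| = (0.2290,-0.9734); ey = (0.9734,0.2290)
P = B + -2.97·ex + -2.66·ey = (-4.9470,4.7692)

-4.95 4.77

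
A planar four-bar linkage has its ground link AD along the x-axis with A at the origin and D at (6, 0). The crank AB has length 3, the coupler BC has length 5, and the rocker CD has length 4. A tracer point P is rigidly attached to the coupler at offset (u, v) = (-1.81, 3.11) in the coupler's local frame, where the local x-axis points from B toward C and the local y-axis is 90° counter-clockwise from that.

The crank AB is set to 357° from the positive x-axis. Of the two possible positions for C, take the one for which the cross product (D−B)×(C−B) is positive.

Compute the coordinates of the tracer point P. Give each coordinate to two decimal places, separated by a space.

A=(0,0), D=(6.00,0)
B = A + 3.00·(cos357°, sin357°) = (2.9959, -0.1570)
|BD| = 3.0082
circle(B,5.00) ∩ circle(D,4.00): a=3.0000, h=4.0000
  candidates: C₊=(5.7830,3.9941) cross=12.033; C₋=(6.2006,-3.9950) cross=-12.033
  mode + wants cross > 0 → take C=(5.7830,3.9941) (cross=12.033)
ex = (C−B)/|BC| = (0.5574,0.8302); ey = (-0.8302,0.5574)
P = B + -1.81·ex + 3.11·ey = (-0.5951,0.0739)

-0.60 0.07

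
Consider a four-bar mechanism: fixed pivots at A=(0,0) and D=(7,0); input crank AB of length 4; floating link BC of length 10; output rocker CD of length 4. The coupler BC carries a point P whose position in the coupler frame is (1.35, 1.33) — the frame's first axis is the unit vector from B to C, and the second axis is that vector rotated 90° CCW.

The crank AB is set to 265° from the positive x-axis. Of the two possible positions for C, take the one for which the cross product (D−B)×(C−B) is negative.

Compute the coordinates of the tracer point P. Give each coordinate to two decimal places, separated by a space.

A=(0,0), D=(7.00,0)
B = A + 4.00·(cos265°, sin265°) = (-0.3486, -3.9848)
|BD| = 8.3595
circle(B,10.00) ∩ circle(D,4.00): a=9.2040, h=3.9098
  candidates: C₊=(5.8787,3.8396) cross=32.684; C₋=(9.6061,-3.0345) cross=-32.684
  mode - wants cross < 0 → take C=(9.6061,-3.0345) (cross=-32.684)
ex = (C−B)/|BC| = (0.9955,0.0950); ey = (-0.0950,0.9955)
P = B + 1.35·ex + 1.33·ey = (0.8689,-2.5325)

0.87 -2.53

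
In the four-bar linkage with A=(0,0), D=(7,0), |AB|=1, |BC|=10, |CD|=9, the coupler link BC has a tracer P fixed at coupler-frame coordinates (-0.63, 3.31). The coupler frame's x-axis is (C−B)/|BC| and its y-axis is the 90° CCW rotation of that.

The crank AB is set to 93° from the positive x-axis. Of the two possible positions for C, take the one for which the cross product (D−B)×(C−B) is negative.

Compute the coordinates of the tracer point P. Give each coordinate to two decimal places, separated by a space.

2.80 2.79

A=(0,0), D=(7.00,0)
B = A + 1.00·(cos93°, sin93°) = (-0.0523, 0.9986)
|BD| = 7.1227
circle(B,10.00) ∩ circle(D,9.00): a=4.8951, h=8.7200
  candidates: C₊=(6.0170,8.9462) cross=62.110; C₋=(3.5718,-8.3215) cross=-62.110
  mode - wants cross < 0 → take C=(3.5718,-8.3215) (cross=-62.110)
ex = (C−B)/|BC| = (0.3624,-0.9320); ey = (0.9320,0.3624)
P = B + -0.63·ex + 3.31·ey = (2.8043,2.7854)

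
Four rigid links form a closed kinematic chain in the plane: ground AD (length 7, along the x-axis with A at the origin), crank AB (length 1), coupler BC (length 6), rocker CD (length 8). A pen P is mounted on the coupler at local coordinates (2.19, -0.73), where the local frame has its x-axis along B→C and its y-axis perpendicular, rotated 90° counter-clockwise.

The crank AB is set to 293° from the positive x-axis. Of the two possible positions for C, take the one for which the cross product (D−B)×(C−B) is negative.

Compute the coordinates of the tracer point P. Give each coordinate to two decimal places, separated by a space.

A=(0,0), D=(7.00,0)
B = A + 1.00·(cos293°, sin293°) = (0.3907, -0.9205)
|BD| = 6.6731
circle(B,6.00) ∩ circle(D,8.00): a=1.2385, h=5.8708
  candidates: C₊=(0.8076,5.0650) cross=39.176; C₋=(2.4273,-6.5643) cross=-39.176
  mode - wants cross < 0 → take C=(2.4273,-6.5643) (cross=-39.176)
ex = (C−B)/|BC| = (0.3394,-0.9406); ey = (0.9406,0.3394)
P = B + 2.19·ex + -0.73·ey = (0.4474,-3.2283)

0.45 -3.23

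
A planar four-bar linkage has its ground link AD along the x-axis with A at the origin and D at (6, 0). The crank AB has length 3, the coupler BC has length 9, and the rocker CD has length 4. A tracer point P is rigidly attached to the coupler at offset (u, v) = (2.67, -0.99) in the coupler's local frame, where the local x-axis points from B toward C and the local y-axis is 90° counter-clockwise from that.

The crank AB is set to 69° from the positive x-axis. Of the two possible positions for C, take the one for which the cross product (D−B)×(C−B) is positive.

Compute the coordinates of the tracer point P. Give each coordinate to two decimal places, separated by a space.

A=(0,0), D=(6.00,0)
B = A + 3.00·(cos69°, sin69°) = (1.0751, 2.8007)
|BD| = 5.6656
circle(B,9.00) ∩ circle(D,4.00): a=8.5692, h=2.7512
  candidates: C₊=(9.8840,0.9561) cross=15.587; C₋=(7.1640,-3.8269) cross=-15.587
  mode + wants cross > 0 → take C=(9.8840,0.9561) (cross=15.587)
ex = (C−B)/|BC| = (0.9788,-0.2050); ey = (0.2050,0.9788)
P = B + 2.67·ex + -0.99·ey = (3.4855,1.2845)

3.49 1.28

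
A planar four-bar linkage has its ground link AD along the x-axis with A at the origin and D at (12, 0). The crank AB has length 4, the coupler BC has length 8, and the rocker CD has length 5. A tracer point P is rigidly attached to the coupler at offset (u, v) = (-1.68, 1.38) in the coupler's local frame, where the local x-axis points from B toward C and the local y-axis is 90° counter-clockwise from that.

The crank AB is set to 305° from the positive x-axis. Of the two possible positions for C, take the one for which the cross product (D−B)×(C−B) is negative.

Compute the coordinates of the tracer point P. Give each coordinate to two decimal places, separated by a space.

0.88 -1.63

A=(0,0), D=(12.00,0)
B = A + 4.00·(cos305°, sin305°) = (2.2943, -3.2766)
|BD| = 10.2439
circle(B,8.00) ∩ circle(D,5.00): a=7.0255, h=3.8265
  candidates: C₊=(7.7268,2.5961) cross=39.198; C₋=(10.1747,-4.6549) cross=-39.198
  mode - wants cross < 0 → take C=(10.1747,-4.6549) (cross=-39.198)
ex = (C−B)/|BC| = (0.9850,-0.1723); ey = (0.1723,0.9850)
P = B + -1.68·ex + 1.38·ey = (0.8772,-1.6278)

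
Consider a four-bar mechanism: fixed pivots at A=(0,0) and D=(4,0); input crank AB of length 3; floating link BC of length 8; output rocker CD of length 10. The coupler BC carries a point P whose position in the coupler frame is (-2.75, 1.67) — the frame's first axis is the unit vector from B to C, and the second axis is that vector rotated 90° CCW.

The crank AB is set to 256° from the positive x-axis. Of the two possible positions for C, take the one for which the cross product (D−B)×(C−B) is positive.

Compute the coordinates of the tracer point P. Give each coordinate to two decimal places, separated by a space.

A=(0,0), D=(4.00,0)
B = A + 3.00·(cos256°, sin256°) = (-0.7258, -2.9109)
|BD| = 5.5503
circle(B,8.00) ∩ circle(D,10.00): a=-0.4679, h=7.9863
  candidates: C₊=(-5.3126,3.6436) cross=44.327; C₋=(3.0643,-9.9561) cross=-44.327
  mode + wants cross > 0 → take C=(-5.3126,3.6436) (cross=44.327)
ex = (C−B)/|BC| = (-0.5734,0.8193); ey = (-0.8193,-0.5734)
P = B + -2.75·ex + 1.67·ey = (-0.5173,-6.1215)

-0.52 -6.12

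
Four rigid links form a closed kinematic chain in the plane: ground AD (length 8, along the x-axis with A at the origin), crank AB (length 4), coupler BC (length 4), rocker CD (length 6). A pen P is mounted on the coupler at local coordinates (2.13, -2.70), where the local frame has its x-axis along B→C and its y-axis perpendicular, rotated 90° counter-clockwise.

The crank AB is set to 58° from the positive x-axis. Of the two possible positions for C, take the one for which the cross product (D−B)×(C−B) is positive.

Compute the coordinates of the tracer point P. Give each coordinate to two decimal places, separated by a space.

5.34 2.19

A=(0,0), D=(8.00,0)
B = A + 4.00·(cos58°, sin58°) = (2.1197, 3.3922)
|BD| = 6.7886
circle(B,4.00) ∩ circle(D,6.00): a=1.9212, h=3.5084
  candidates: C₊=(5.5370,5.4712) cross=23.817; C₋=(2.0308,-0.6068) cross=-23.817
  mode + wants cross > 0 → take C=(5.5370,5.4712) (cross=23.817)
ex = (C−B)/|BC| = (0.8543,0.5197); ey = (-0.5197,0.8543)
P = B + 2.13·ex + -2.70·ey = (5.3427,2.1926)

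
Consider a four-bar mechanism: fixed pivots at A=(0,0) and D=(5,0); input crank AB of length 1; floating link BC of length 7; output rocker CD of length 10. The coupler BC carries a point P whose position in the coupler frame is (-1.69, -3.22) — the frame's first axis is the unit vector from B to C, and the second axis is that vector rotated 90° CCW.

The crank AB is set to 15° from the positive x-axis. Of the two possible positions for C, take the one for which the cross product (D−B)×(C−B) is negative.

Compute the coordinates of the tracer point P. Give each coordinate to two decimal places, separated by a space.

A=(0,0), D=(5.00,0)
B = A + 1.00·(cos15°, sin15°) = (0.9659, 0.2588)
|BD| = 4.0424
circle(B,7.00) ∩ circle(D,10.00): a=-4.2870, h=5.5337
  candidates: C₊=(-2.9580,6.0556) cross=22.369; C₋=(-3.6666,-4.9890) cross=-22.369
  mode - wants cross < 0 → take C=(-3.6666,-4.9890) (cross=-22.369)
ex = (C−B)/|BC| = (-0.6618,-0.7497); ey = (0.7497,-0.6618)
P = B + -1.69·ex + -3.22·ey = (-0.3297,3.6568)

-0.33 3.66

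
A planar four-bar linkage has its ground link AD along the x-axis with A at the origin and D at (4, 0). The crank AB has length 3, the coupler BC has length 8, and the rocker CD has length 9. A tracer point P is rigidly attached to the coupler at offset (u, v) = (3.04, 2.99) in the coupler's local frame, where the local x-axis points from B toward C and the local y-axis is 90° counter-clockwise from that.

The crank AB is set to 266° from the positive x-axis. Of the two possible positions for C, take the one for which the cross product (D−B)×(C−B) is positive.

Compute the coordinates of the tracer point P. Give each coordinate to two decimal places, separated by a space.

A=(0,0), D=(4.00,0)
B = A + 3.00·(cos266°, sin266°) = (-0.2093, -2.9927)
|BD| = 5.1647
circle(B,8.00) ∩ circle(D,9.00): a=0.9366, h=7.9450
  candidates: C₊=(-4.0497,4.0252) cross=41.034; C₋=(5.1578,-8.9252) cross=-41.034
  mode + wants cross > 0 → take C=(-4.0497,4.0252) (cross=41.034)
ex = (C−B)/|BC| = (-0.4801,0.8772); ey = (-0.8772,-0.4801)
P = B + 3.04·ex + 2.99·ey = (-4.2916,-1.7612)

-4.29 -1.76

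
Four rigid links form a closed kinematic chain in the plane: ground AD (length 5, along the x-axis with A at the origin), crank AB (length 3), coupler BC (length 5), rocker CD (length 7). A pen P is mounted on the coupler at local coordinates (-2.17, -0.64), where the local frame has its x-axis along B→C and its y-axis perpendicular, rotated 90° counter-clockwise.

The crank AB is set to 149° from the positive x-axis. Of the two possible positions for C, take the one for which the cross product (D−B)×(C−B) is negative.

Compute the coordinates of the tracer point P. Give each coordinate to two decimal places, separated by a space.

-3.78 3.45

A=(0,0), D=(5.00,0)
B = A + 3.00·(cos149°, sin149°) = (-2.5715, 1.5451)
|BD| = 7.7275
circle(B,5.00) ∩ circle(D,7.00): a=2.3109, h=4.4339
  candidates: C₊=(0.5793,5.4275) cross=34.263; C₋=(-1.1938,-3.2613) cross=-34.263
  mode - wants cross < 0 → take C=(-1.1938,-3.2613) (cross=-34.263)
ex = (C−B)/|BC| = (0.2755,-0.9613); ey = (0.9613,0.2755)
P = B + -2.17·ex + -0.64·ey = (-3.7846,3.4548)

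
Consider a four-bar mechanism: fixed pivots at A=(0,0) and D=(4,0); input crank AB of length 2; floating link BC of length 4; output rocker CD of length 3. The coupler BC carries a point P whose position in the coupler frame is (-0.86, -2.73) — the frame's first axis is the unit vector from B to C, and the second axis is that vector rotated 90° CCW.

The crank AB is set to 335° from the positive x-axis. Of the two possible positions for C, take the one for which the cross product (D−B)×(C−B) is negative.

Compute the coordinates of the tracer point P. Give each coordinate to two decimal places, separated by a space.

-0.20 -2.88

A=(0,0), D=(4.00,0)
B = A + 2.00·(cos335°, sin335°) = (1.8126, -0.8452)
|BD| = 2.3450
circle(B,4.00) ∩ circle(D,3.00): a=2.6650, h=2.9829
  candidates: C₊=(3.2234,2.8977) cross=6.995; C₋=(5.3737,-2.6670) cross=-6.995
  mode - wants cross < 0 → take C=(5.3737,-2.6670) (cross=-6.995)
ex = (C−B)/|BC| = (0.8903,-0.4554); ey = (0.4554,0.8903)
P = B + -0.86·ex + -2.73·ey = (-0.1964,-2.8840)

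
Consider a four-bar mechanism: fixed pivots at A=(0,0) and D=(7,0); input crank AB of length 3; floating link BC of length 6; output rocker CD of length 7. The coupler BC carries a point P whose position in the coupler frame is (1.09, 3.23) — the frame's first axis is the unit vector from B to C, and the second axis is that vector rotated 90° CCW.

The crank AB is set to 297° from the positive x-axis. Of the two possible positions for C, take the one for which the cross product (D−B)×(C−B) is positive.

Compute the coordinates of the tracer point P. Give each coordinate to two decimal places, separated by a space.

-1.95 -1.87

A=(0,0), D=(7.00,0)
B = A + 3.00·(cos297°, sin297°) = (1.3620, -2.6730)
|BD| = 6.2396
circle(B,6.00) ∩ circle(D,7.00): a=2.0781, h=5.6286
  candidates: C₊=(0.8284,3.3032) cross=35.120; C₋=(5.6510,-6.8688) cross=-35.120
  mode + wants cross > 0 → take C=(0.8284,3.3032) (cross=35.120)
ex = (C−B)/|BC| = (-0.0889,0.9960); ey = (-0.9960,-0.0889)
P = B + 1.09·ex + 3.23·ey = (-1.9522,-1.8746)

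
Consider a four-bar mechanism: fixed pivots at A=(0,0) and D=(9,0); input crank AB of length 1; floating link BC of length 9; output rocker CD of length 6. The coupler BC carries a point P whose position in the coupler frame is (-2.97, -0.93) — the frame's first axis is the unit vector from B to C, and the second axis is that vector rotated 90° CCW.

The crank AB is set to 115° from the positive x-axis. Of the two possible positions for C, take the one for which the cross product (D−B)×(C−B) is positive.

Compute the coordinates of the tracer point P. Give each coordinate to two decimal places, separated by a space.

-2.44 -1.47

A=(0,0), D=(9.00,0)
B = A + 1.00·(cos115°, sin115°) = (-0.4226, 0.9063)
|BD| = 9.4661
circle(B,9.00) ∩ circle(D,6.00): a=7.1100, h=5.5180
  candidates: C₊=(7.1830,5.7183) cross=52.234; C₋=(6.1264,-5.2671) cross=-52.234
  mode + wants cross > 0 → take C=(7.1830,5.7183) (cross=52.234)
ex = (C−B)/|BC| = (0.8451,0.5347); ey = (-0.5347,0.8451)
P = B + -2.97·ex + -0.93·ey = (-2.4352,-1.4675)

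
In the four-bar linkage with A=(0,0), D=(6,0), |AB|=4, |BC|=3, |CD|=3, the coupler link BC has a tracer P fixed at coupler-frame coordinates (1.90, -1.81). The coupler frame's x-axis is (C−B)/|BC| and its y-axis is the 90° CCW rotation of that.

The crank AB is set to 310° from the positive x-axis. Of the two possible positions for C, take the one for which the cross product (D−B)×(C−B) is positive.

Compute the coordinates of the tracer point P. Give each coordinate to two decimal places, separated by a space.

A=(0,0), D=(6.00,0)
B = A + 4.00·(cos310°, sin310°) = (2.5712, -3.0642)
|BD| = 4.5985
circle(B,3.00) ∩ circle(D,3.00): a=2.2992, h=1.9270
  candidates: C₊=(3.0015,-0.0952) cross=8.861; C₋=(5.5696,-2.9690) cross=-8.861
  mode + wants cross > 0 → take C=(3.0015,-0.0952) (cross=8.861)
ex = (C−B)/|BC| = (0.1435,0.9897); ey = (-0.9897,0.1435)
P = B + 1.90·ex + -1.81·ey = (4.6350,-1.4435)

4.63 -1.44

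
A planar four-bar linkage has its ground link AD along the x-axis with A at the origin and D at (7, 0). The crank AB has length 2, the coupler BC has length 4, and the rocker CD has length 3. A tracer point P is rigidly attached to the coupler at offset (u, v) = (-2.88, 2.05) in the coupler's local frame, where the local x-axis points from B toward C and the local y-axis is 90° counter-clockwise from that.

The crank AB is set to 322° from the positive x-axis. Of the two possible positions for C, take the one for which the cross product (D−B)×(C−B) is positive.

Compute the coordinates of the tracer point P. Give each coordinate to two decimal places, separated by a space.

-1.92 -1.78

A=(0,0), D=(7.00,0)
B = A + 2.00·(cos322°, sin322°) = (1.5760, -1.2313)
|BD| = 5.5620
circle(B,4.00) ∩ circle(D,3.00): a=3.4103, h=2.0905
  candidates: C₊=(4.4389,1.5623) cross=11.627; C₋=(5.3645,-2.5150) cross=-11.627
  mode + wants cross > 0 → take C=(4.4389,1.5623) (cross=11.627)
ex = (C−B)/|BC| = (0.7157,0.6984); ey = (-0.6984,0.7157)
P = B + -2.88·ex + 2.05·ey = (-1.9169,-1.7755)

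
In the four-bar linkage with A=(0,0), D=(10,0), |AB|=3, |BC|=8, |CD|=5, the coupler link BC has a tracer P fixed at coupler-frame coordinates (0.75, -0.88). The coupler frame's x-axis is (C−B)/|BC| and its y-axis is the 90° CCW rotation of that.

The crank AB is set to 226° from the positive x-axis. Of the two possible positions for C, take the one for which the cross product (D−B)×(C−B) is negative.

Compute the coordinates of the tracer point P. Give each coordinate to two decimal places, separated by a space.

-1.41 -3.10

A=(0,0), D=(10.00,0)
B = A + 3.00·(cos226°, sin226°) = (-2.0840, -2.1580)
|BD| = 12.2752
circle(B,8.00) ∩ circle(D,5.00): a=7.7262, h=2.0752
  candidates: C₊=(5.1570,1.2432) cross=25.474; C₋=(5.8867,-2.8426) cross=-25.474
  mode - wants cross < 0 → take C=(5.8867,-2.8426) (cross=-25.474)
ex = (C−B)/|BC| = (0.9963,-0.0856); ey = (0.0856,0.9963)
P = B + 0.75·ex + -0.88·ey = (-1.4120,-3.0990)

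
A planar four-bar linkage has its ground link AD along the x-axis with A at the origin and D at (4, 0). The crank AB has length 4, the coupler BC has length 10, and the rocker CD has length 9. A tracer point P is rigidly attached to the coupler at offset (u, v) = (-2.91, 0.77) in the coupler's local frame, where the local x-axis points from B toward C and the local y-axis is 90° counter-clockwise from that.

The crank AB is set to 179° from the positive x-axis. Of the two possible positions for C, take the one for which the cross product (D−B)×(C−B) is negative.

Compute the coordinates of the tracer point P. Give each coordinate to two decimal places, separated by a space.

-4.83 2.96

A=(0,0), D=(4.00,0)
B = A + 4.00·(cos179°, sin179°) = (-3.9994, 0.0698)
|BD| = 7.9997
circle(B,10.00) ∩ circle(D,9.00): a=5.1874, h=8.5493
  candidates: C₊=(1.2624,8.5735) cross=68.392; C₋=(1.1132,-8.5245) cross=-68.392
  mode - wants cross < 0 → take C=(1.1132,-8.5245) (cross=-68.392)
ex = (C−B)/|BC| = (0.5113,-0.8594); ey = (0.8594,0.5113)
P = B + -2.91·ex + 0.77·ey = (-4.8254,2.9644)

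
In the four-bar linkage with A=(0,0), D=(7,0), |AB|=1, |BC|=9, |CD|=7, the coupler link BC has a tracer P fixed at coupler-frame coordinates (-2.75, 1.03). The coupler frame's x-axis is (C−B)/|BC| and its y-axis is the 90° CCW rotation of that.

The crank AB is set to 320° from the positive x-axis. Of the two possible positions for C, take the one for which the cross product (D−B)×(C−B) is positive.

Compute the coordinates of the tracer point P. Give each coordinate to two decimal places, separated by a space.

A=(0,0), D=(7.00,0)
B = A + 1.00·(cos320°, sin320°) = (0.7660, -0.6428)
|BD| = 6.2670
circle(B,9.00) ∩ circle(D,7.00): a=5.6866, h=6.9759
  candidates: C₊=(5.7071,6.8796) cross=43.718; C₋=(7.1381,-6.9986) cross=-43.718
  mode + wants cross > 0 → take C=(5.7071,6.8796) (cross=43.718)
ex = (C−B)/|BC| = (0.5490,0.8358); ey = (-0.8358,0.5490)
P = B + -2.75·ex + 1.03·ey = (-1.6046,-2.3758)

-1.60 -2.38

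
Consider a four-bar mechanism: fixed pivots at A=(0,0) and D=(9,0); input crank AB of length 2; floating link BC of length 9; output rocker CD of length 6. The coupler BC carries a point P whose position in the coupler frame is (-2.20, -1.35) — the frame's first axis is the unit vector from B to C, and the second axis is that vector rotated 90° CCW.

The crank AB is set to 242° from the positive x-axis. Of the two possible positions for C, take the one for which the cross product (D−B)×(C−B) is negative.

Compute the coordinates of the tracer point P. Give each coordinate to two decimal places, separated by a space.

A=(0,0), D=(9.00,0)
B = A + 2.00·(cos242°, sin242°) = (-0.9389, -1.7659)
|BD| = 10.0946
circle(B,9.00) ∩ circle(D,6.00): a=7.2762, h=5.2969
  candidates: C₊=(5.2985,4.7221) cross=53.470; C₋=(7.1517,-5.7082) cross=-53.470
  mode - wants cross < 0 → take C=(7.1517,-5.7082) (cross=-53.470)
ex = (C−B)/|BC| = (0.8990,-0.4380); ey = (0.4380,0.8990)
P = B + -2.20·ex + -1.35·ey = (-3.5080,-2.0158)

-3.51 -2.02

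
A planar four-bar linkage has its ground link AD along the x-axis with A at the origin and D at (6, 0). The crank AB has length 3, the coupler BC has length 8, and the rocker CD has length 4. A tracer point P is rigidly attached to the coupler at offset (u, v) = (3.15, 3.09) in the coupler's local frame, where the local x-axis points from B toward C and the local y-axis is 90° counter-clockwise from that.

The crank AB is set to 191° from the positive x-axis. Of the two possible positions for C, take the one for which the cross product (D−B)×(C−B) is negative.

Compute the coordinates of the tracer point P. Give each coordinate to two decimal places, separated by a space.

1.16 1.05

A=(0,0), D=(6.00,0)
B = A + 3.00·(cos191°, sin191°) = (-2.9449, -0.5724)
|BD| = 8.9632
circle(B,8.00) ∩ circle(D,4.00): a=7.1592, h=3.5701
  candidates: C₊=(3.9717,3.4476) cross=32.000; C₋=(4.4277,-3.6780) cross=-32.000
  mode - wants cross < 0 → take C=(4.4277,-3.6780) (cross=-32.000)
ex = (C−B)/|BC| = (0.9216,-0.3882); ey = (0.3882,0.9216)
P = B + 3.15·ex + 3.09·ey = (1.1576,1.0524)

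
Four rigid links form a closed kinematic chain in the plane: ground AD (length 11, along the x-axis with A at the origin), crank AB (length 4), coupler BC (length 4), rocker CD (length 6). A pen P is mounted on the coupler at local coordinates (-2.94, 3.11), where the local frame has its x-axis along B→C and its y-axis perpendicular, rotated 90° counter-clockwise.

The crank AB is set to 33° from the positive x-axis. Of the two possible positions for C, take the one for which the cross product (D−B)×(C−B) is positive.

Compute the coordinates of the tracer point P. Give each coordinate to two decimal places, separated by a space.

-0.77 3.31

A=(0,0), D=(11.00,0)
B = A + 4.00·(cos33°, sin33°) = (3.3547, 2.1786)
|BD| = 7.9497
circle(B,4.00) ∩ circle(D,6.00): a=2.7169, h=2.9357
  candidates: C₊=(6.7721,4.2573) cross=23.338; C₋=(5.1631,-1.3893) cross=-23.338
  mode + wants cross > 0 → take C=(6.7721,4.2573) (cross=23.338)
ex = (C−B)/|BC| = (0.8544,0.5197); ey = (-0.5197,0.8544)
P = B + -2.94·ex + 3.11·ey = (-0.7734,3.3077)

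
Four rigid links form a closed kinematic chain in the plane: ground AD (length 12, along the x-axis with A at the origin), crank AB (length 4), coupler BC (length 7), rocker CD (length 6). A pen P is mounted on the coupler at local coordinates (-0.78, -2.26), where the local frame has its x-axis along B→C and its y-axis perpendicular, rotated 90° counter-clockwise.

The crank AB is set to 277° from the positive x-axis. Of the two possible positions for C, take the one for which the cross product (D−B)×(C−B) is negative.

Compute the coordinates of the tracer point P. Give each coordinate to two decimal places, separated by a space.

-0.29 -6.23

A=(0,0), D=(12.00,0)
B = A + 4.00·(cos277°, sin277°) = (0.4875, -3.9702)
|BD| = 12.1779
circle(B,7.00) ∩ circle(D,6.00): a=6.6227, h=2.2672
  candidates: C₊=(6.0092,0.3322) cross=27.609; C₋=(7.4875,-3.9544) cross=-27.609
  mode - wants cross < 0 → take C=(7.4875,-3.9544) (cross=-27.609)
ex = (C−B)/|BC| = (1.0000,0.0023); ey = (-0.0023,1.0000)
P = B + -0.78·ex + -2.26·ey = (-0.2874,-6.2319)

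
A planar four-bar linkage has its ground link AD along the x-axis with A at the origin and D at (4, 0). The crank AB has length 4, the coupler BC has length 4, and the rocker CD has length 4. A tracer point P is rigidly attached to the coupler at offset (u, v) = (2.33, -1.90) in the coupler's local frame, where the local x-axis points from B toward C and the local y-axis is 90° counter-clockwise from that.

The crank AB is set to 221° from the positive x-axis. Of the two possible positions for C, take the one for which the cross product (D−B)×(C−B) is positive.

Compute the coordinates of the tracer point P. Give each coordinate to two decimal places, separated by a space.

-0.01 -2.53

A=(0,0), D=(4.00,0)
B = A + 4.00·(cos221°, sin221°) = (-3.0188, -2.6242)
|BD| = 7.4934
circle(B,4.00) ∩ circle(D,4.00): a=3.7467, h=1.4008
  candidates: C₊=(-0.0000,0.0000) cross=10.497; C₋=(0.9812,-2.6242) cross=-10.497
  mode + wants cross > 0 → take C=(-0.0000,0.0000) (cross=10.497)
ex = (C−B)/|BC| = (0.7547,0.6561); ey = (-0.6561,0.7547)
P = B + 2.33·ex + -1.90·ey = (-0.0139,-2.5296)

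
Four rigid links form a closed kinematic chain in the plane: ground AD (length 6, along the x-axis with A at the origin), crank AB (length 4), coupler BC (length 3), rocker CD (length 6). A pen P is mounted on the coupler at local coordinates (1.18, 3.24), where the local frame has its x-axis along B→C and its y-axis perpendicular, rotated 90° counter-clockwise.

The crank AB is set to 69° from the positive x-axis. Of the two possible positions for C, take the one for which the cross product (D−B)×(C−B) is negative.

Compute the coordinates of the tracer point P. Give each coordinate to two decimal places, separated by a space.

A=(0,0), D=(6.00,0)
B = A + 4.00·(cos69°, sin69°) = (1.4335, 3.7343)
|BD| = 5.8990
circle(B,3.00) ∩ circle(D,6.00): a=0.6610, h=2.9263
  candidates: C₊=(3.7976,5.5812) cross=17.262; C₋=(0.0927,1.0506) cross=-17.262
  mode - wants cross < 0 → take C=(0.0927,1.0506) (cross=-17.262)
ex = (C−B)/|BC| = (-0.4469,-0.8946); ey = (0.8946,-0.4469)
P = B + 1.18·ex + 3.24·ey = (3.8045,1.2307)

3.80 1.23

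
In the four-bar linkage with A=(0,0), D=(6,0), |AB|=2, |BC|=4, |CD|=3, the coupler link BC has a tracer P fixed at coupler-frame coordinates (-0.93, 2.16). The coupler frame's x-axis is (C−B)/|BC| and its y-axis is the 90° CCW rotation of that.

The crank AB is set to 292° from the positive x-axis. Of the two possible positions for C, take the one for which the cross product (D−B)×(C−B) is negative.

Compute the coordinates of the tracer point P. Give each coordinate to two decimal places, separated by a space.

0.29 0.45

A=(0,0), D=(6.00,0)
B = A + 2.00·(cos292°, sin292°) = (0.7492, -1.8544)
|BD| = 5.5686
circle(B,4.00) ∩ circle(D,3.00): a=3.4128, h=2.0863
  candidates: C₊=(3.2725,1.2493) cross=11.618; C₋=(4.6620,-2.6851) cross=-11.618
  mode - wants cross < 0 → take C=(4.6620,-2.6851) (cross=-11.618)
ex = (C−B)/|BC| = (0.9782,-0.2077); ey = (0.2077,0.9782)
P = B + -0.93·ex + 2.16·ey = (0.2881,0.4517)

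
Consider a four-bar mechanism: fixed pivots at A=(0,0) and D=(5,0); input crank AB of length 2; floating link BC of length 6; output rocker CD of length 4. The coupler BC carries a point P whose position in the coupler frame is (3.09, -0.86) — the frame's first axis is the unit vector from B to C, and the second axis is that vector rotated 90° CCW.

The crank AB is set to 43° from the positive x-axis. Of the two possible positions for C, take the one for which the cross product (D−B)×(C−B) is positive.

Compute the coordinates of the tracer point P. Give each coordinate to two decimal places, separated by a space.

4.66 1.60

A=(0,0), D=(5.00,0)
B = A + 2.00·(cos43°, sin43°) = (1.4627, 1.3640)
|BD| = 3.7912
circle(B,6.00) ∩ circle(D,4.00): a=4.5333, h=3.9306
  candidates: C₊=(7.1066,3.4003) cross=14.901; C₋=(4.2783,-3.9344) cross=-14.901
  mode + wants cross > 0 → take C=(7.1066,3.4003) (cross=14.901)
ex = (C−B)/|BC| = (0.9406,0.3394); ey = (-0.3394,0.9406)
P = B + 3.09·ex + -0.86·ey = (4.6612,1.6038)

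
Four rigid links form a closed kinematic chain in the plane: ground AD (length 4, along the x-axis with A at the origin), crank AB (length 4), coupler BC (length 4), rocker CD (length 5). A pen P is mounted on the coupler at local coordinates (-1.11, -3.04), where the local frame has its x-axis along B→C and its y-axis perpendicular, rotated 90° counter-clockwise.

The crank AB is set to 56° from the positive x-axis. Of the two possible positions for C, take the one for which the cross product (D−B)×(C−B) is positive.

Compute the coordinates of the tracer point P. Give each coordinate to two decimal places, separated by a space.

A=(0,0), D=(4.00,0)
B = A + 4.00·(cos56°, sin56°) = (2.2368, 3.3162)
|BD| = 3.7558
circle(B,4.00) ∩ circle(D,5.00): a=0.6797, h=3.9418
  candidates: C₊=(6.0363,4.5666) cross=14.805; C₋=(-0.9245,0.8654) cross=-14.805
  mode + wants cross > 0 → take C=(6.0363,4.5666) (cross=14.805)
ex = (C−B)/|BC| = (0.9499,0.3126); ey = (-0.3126,0.9499)
P = B + -1.11·ex + -3.04·ey = (2.1327,0.0815)

2.13 0.08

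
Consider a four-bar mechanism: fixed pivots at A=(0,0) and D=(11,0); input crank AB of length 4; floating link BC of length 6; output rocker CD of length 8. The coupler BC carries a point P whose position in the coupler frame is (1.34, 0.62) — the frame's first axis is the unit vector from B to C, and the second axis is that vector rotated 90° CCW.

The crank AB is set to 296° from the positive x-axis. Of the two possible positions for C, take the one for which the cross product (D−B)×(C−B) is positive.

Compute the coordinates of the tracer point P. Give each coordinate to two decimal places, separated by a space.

A=(0,0), D=(11.00,0)
B = A + 4.00·(cos296°, sin296°) = (1.7535, -3.5952)
|BD| = 9.9209
circle(B,6.00) ∩ circle(D,8.00): a=3.5493, h=4.8376
  candidates: C₊=(3.3084,2.1998) cross=47.994; C₋=(6.8146,-6.8178) cross=-47.994
  mode + wants cross > 0 → take C=(3.3084,2.1998) (cross=47.994)
ex = (C−B)/|BC| = (0.2592,0.9658); ey = (-0.9658,0.2592)
P = B + 1.34·ex + 0.62·ey = (1.5019,-2.1403)

1.50 -2.14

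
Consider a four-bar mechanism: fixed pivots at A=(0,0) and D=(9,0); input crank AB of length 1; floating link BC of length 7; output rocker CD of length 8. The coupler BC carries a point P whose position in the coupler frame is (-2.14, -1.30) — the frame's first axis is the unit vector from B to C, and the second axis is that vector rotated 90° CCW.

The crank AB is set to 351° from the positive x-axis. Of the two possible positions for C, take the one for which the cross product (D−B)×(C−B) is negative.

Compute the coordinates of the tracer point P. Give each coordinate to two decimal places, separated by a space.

A=(0,0), D=(9.00,0)
B = A + 1.00·(cos351°, sin351°) = (0.9877, -0.1564)
|BD| = 8.0138
circle(B,7.00) ∩ circle(D,8.00): a=3.0710, h=6.2904
  candidates: C₊=(3.9354,6.1927) cross=50.410; C₋=(4.1809,-6.3857) cross=-50.410
  mode - wants cross < 0 → take C=(4.1809,-6.3857) (cross=-50.410)
ex = (C−B)/|BC| = (0.4562,-0.8899); ey = (0.8899,0.4562)
P = B + -2.14·ex + -1.30·ey = (-1.1454,1.1549)

-1.15 1.15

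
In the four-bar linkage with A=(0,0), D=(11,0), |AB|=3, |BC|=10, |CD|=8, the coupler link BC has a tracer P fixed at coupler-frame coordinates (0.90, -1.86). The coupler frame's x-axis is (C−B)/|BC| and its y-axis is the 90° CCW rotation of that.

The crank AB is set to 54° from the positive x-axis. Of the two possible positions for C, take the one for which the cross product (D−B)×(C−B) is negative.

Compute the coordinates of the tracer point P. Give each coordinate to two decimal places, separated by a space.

0.52 0.78

A=(0,0), D=(11.00,0)
B = A + 3.00·(cos54°, sin54°) = (1.7634, 2.4271)
|BD| = 9.5502
circle(B,10.00) ∩ circle(D,8.00): a=6.6599, h=7.4596
  candidates: C₊=(10.1003,7.9493) cross=71.241; C₋=(6.3088,-6.4802) cross=-71.241
  mode - wants cross < 0 → take C=(6.3088,-6.4802) (cross=-71.241)
ex = (C−B)/|BC| = (0.4545,-0.8907); ey = (0.8907,0.4545)
P = B + 0.90·ex + -1.86·ey = (0.5157,0.7799)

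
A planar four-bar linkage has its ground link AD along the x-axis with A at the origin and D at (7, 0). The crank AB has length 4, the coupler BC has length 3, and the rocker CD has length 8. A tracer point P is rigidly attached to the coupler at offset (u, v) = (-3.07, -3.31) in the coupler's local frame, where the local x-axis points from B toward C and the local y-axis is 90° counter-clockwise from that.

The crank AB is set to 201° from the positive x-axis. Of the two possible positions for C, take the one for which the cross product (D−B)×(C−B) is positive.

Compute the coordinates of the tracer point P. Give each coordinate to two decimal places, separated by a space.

-5.18 -5.71

A=(0,0), D=(7.00,0)
B = A + 4.00·(cos201°, sin201°) = (-3.7343, -1.4335)
|BD| = 10.8296
circle(B,3.00) ∩ circle(D,8.00): a=2.8755, h=0.8554
  candidates: C₊=(-0.9974,-0.2050) cross=9.263; C₋=(-0.7709,-1.9007) cross=-9.263
  mode + wants cross > 0 → take C=(-0.9974,-0.2050) (cross=9.263)
ex = (C−B)/|BC| = (0.9123,0.4095); ey = (-0.4095,0.9123)
P = B + -3.07·ex + -3.31·ey = (-5.1797,-5.7104)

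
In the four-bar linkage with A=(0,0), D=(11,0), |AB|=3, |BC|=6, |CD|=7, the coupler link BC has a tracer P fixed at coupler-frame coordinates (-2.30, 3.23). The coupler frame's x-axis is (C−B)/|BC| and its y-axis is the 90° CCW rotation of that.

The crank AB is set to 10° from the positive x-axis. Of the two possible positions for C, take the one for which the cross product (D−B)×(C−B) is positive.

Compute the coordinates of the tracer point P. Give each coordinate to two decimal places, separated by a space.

-1.01 0.57

A=(0,0), D=(11.00,0)
B = A + 3.00·(cos10°, sin10°) = (2.9544, 0.5209)
|BD| = 8.0624
circle(B,6.00) ∩ circle(D,7.00): a=3.2250, h=5.0596
  candidates: C₊=(6.4996,5.3616) cross=40.792; C₋=(5.8458,-4.7364) cross=-40.792
  mode + wants cross > 0 → take C=(6.4996,5.3616) (cross=40.792)
ex = (C−B)/|BC| = (0.5909,0.8068); ey = (-0.8068,0.5909)
P = B + -2.30·ex + 3.23·ey = (-1.0104,0.5739)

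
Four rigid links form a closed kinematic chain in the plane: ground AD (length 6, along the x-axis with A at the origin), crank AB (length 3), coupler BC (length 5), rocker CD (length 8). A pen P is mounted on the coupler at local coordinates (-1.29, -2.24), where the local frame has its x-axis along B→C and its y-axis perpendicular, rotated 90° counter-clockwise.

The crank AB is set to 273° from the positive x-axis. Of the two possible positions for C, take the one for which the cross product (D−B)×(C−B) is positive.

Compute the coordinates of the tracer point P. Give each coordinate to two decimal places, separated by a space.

2.73 -3.28

A=(0,0), D=(6.00,0)
B = A + 3.00·(cos273°, sin273°) = (0.1570, -2.9959)
|BD| = 6.5663
circle(B,5.00) ∩ circle(D,8.00): a=0.3134, h=4.9902
  candidates: C₊=(-1.8409,1.5876) cross=32.767; C₋=(2.7127,-7.2934) cross=-32.767
  mode + wants cross > 0 → take C=(-1.8409,1.5876) (cross=32.767)
ex = (C−B)/|BC| = (-0.3996,0.9167); ey = (-0.9167,-0.3996)
P = B + -1.29·ex + -2.24·ey = (2.7259,-3.2834)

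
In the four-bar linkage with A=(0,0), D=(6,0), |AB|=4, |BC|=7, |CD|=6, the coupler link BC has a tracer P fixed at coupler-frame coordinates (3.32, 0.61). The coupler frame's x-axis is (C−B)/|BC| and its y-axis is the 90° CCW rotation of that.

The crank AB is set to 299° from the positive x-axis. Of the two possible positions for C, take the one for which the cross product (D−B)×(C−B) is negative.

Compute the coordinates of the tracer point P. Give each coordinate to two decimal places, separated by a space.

A=(0,0), D=(6.00,0)
B = A + 4.00·(cos299°, sin299°) = (1.9392, -3.4985)
|BD| = 5.3600
circle(B,7.00) ∩ circle(D,6.00): a=3.8927, h=5.8178
  candidates: C₊=(1.0910,3.4499) cross=31.183; C₋=(8.6857,-5.3654) cross=-31.183
  mode - wants cross < 0 → take C=(8.6857,-5.3654) (cross=-31.183)
ex = (C−B)/|BC| = (0.9638,-0.2667); ey = (0.2667,0.9638)
P = B + 3.32·ex + 0.61·ey = (5.3017,-3.7960)

5.30 -3.80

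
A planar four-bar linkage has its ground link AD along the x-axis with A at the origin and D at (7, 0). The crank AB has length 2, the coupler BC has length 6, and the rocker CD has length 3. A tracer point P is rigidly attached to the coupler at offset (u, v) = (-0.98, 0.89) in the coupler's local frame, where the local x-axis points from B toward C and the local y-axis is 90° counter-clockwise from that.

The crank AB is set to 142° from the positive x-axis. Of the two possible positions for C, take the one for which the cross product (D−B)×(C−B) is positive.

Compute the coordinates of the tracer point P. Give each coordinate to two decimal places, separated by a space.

-2.60 2.07

A=(0,0), D=(7.00,0)
B = A + 2.00·(cos142°, sin142°) = (-1.5760, 1.2313)
|BD| = 8.6640
circle(B,6.00) ∩ circle(D,3.00): a=5.8902, h=1.1428
  candidates: C₊=(4.4168,1.5254) cross=9.901; C₋=(4.0919,-0.7370) cross=-9.901
  mode + wants cross > 0 → take C=(4.4168,1.5254) (cross=9.901)
ex = (C−B)/|BC| = (0.9988,0.0490); ey = (-0.0490,0.9988)
P = B + -0.98·ex + 0.89·ey = (-2.5985,2.0722)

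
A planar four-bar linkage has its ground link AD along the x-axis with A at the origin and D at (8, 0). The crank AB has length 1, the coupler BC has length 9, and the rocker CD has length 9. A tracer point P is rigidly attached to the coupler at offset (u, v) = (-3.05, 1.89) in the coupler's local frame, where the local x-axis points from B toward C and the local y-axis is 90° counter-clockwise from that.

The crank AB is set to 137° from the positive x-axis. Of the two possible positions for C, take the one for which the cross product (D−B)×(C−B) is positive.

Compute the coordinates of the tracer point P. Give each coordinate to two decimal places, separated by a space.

A=(0,0), D=(8.00,0)
B = A + 1.00·(cos137°, sin137°) = (-0.7314, 0.6820)
|BD| = 8.7579
circle(B,9.00) ∩ circle(D,9.00): a=4.3790, h=7.8629
  candidates: C₊=(4.2466,8.1800) cross=68.863; C₋=(3.0220,-7.4980) cross=-68.863
  mode + wants cross > 0 → take C=(4.2466,8.1800) (cross=68.863)
ex = (C−B)/|BC| = (0.5531,0.8331); ey = (-0.8331,0.5531)
P = B + -3.05·ex + 1.89·ey = (-3.9929,-0.8136)

-3.99 -0.81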